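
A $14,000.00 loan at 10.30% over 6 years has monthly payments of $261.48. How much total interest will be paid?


Total paid over the life of the loan = PMT × n.
Total paid = $261.48 × 72 = $18,826.56
Total interest = total paid − principal = $18,826.56 − $14,000.00 = $4,826.56

Total interest = (PMT × n) - PV = $4,826.56


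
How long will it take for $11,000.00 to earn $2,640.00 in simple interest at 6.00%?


Rearrange the simple interest formula for t:
I = P × r × t  ⇒  t = I / (P × r)
t = $2,640.00 / ($11,000.00 × 0.06)
t = 4

t = I/(P×r) = 4 years


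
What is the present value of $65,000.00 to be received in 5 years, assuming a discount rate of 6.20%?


Present value formula: PV = FV / (1 + r)^t
PV = $65,000.00 / (1 + 0.062)^5
PV = $65,000.00 / 1.350898
PV = $48,116.14

PV = FV / (1 + r)^t = $48,116.14


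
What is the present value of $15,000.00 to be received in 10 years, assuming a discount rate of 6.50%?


Present value formula: PV = FV / (1 + r)^t
PV = $15,000.00 / (1 + 0.065)^10
PV = $15,000.00 / 1.877137
PV = $7,990.89

PV = FV / (1 + r)^t = $7,990.89


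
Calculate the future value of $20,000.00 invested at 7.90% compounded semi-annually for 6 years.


Compound interest formula: A = P(1 + r/n)^(nt)
A = $20,000.00 × (1 + 0.079/2)^(2 × 6)
Growth factor: (1 + 0.079/2)^12 = 1.591820
A = $20,000.00 × 1.591820
A = $31,836.40

A = P(1 + r/n)^(nt) = $31,836.40


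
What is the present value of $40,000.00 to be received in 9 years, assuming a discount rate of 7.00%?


Present value formula: PV = FV / (1 + r)^t
PV = $40,000.00 / (1 + 0.07)^9
PV = $40,000.00 / 1.838459
PV = $21,757.35

PV = FV / (1 + r)^t = $21,757.35


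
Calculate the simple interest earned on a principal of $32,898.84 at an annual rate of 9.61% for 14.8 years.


Simple interest formula: I = P × r × t
I = $32,898.84 × 0.0961 × 14.8
I = $46,791.36

I = P × r × t = $46,791.36


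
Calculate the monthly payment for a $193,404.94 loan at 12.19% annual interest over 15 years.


Loan payment formula: PMT = PV × r / (1 − (1 + r)^(−n))
Monthly rate r = 0.1219/12 ≈ 0.01015833, n = 180 months
Denominator: 1 − (1 + 0.1219/12)^(−180) = 0.837857
PMT = $193,404.94 × (0.1219/12) / 0.837857
PMT = $2,344.88 per month

PMT = PV × r / (1-(1+r)^(-n)) = $2,344.88/month


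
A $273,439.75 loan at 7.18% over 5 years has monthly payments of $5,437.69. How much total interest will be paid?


Total paid over the life of the loan = PMT × n.
Total paid = $5,437.69 × 60 = $326,261.40
Total interest = total paid − principal = $326,261.40 − $273,439.75 = $52,821.65

Total interest = (PMT × n) - PV = $52,821.65


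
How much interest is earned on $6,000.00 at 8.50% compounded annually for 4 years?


Compound interest earned = final amount − principal.
A = P(1 + r/n)^(nt) = $6,000.00 × (1 + 0.085/1)^(1 × 4) = $8,315.15
Interest = A − P = $8,315.15 − $6,000.00 = $2,315.15

Interest = A - P = $2,315.15


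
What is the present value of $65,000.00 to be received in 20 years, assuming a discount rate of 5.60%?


Present value formula: PV = FV / (1 + r)^t
PV = $65,000.00 / (1 + 0.056)^20
PV = $65,000.00 / 2.973571
PV = $21,859.24

PV = FV / (1 + r)^t = $21,859.24


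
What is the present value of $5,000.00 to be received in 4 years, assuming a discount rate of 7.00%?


Present value formula: PV = FV / (1 + r)^t
PV = $5,000.00 / (1 + 0.07)^4
PV = $5,000.00 / 1.310796
PV = $3,814.48

PV = FV / (1 + r)^t = $3,814.48


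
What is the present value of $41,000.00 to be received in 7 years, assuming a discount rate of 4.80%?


Present value formula: PV = FV / (1 + r)^t
PV = $41,000.00 / (1 + 0.048)^7
PV = $41,000.00 / 1.388446
PV = $29,529.42

PV = FV / (1 + r)^t = $29,529.42


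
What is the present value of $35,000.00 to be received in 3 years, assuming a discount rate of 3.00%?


Present value formula: PV = FV / (1 + r)^t
PV = $35,000.00 / (1 + 0.03)^3
PV = $35,000.00 / 1.092727
PV = $32,029.96

PV = FV / (1 + r)^t = $32,029.96


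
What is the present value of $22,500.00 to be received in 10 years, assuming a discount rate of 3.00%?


Present value formula: PV = FV / (1 + r)^t
PV = $22,500.00 / (1 + 0.03)^10
PV = $22,500.00 / 1.3439164
PV = $16,742.11

PV = FV / (1 + r)^t = $16,742.11


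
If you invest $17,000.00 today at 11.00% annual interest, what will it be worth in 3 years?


Future value formula: FV = PV × (1 + r)^t
FV = $17,000.00 × (1 + 0.11)^3
FV = $17,000.00 × 1.367631
FV = $23,249.73

FV = PV × (1 + r)^t = $23,249.73


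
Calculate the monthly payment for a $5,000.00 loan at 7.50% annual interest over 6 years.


Loan payment formula: PMT = PV × r / (1 − (1 + r)^(−n))
Monthly rate r = 0.075/12 = 0.00625, n = 72 months
Denominator: 1 − (1 + 0.075/12)^(−72) = 0.361478
PMT = $5,000.00 × (0.075/12) / 0.361478
PMT = $86.45 per month

PMT = PV × r / (1-(1+r)^(-n)) = $86.45/month


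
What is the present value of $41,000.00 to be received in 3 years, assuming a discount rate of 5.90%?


Present value formula: PV = FV / (1 + r)^t
PV = $41,000.00 / (1 + 0.059)^3
PV = $41,000.00 / 1.1876484
PV = $34,522.00

PV = FV / (1 + r)^t = $34,522.00


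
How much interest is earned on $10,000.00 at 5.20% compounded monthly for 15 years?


Compound interest earned = final amount − principal.
A = P(1 + r/n)^(nt) = $10,000.00 × (1 + 0.052/12)^(12 × 15) = $21,777.99
Interest = A − P = $21,777.99 − $10,000.00 = $11,777.99

Interest = A - P = $11,777.99


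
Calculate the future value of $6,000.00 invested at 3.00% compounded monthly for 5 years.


Compound interest formula: A = P(1 + r/n)^(nt)
A = $6,000.00 × (1 + 0.03/12)^(12 × 5)
Growth factor: (1 + 0.03/12)^60 = 1.161617
A = $6,000.00 × 1.161617
A = $6,969.70

A = P(1 + r/n)^(nt) = $6,969.70


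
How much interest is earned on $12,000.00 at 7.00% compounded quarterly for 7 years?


Compound interest earned = final amount − principal.
A = P(1 + r/n)^(nt) = $12,000.00 × (1 + 0.07/4)^(4 × 7) = $19,504.95
Interest = A − P = $19,504.95 − $12,000.00 = $7,504.95

Interest = A - P = $7,504.95


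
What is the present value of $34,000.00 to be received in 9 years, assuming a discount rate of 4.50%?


Present value formula: PV = FV / (1 + r)^t
PV = $34,000.00 / (1 + 0.045)^9
PV = $34,000.00 / 1.486095
PV = $22,878.75

PV = FV / (1 + r)^t = $22,878.75


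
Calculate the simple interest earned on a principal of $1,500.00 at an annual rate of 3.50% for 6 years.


Simple interest formula: I = P × r × t
I = $1,500.00 × 0.035 × 6
I = $315.00

I = P × r × t = $315.00


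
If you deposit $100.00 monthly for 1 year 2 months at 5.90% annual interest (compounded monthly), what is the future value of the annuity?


Future value of an ordinary annuity: FV = PMT × ((1 + r)^n − 1) / r
Monthly rate r = 0.059/12 ≈ 0.00491667, n = 14
FV = $100.00 × ((1 + 0.059/12)^14 − 1) / (0.059/12)
FV = $100.00 × 14.456336
FV = $1,445.63

FV = PMT × ((1+r)^n - 1)/r = $1,445.63


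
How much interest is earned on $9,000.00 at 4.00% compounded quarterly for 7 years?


Compound interest earned = final amount − principal.
A = P(1 + r/n)^(nt) = $9,000.00 × (1 + 0.04/4)^(4 × 7) = $11,891.62
Interest = A − P = $11,891.62 − $9,000.00 = $2,891.62

Interest = A - P = $2,891.62


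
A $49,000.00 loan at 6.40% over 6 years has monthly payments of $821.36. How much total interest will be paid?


Total paid over the life of the loan = PMT × n.
Total paid = $821.36 × 72 = $59,137.92
Total interest = total paid − principal = $59,137.92 − $49,000.00 = $10,137.92

Total interest = (PMT × n) - PV = $10,137.92


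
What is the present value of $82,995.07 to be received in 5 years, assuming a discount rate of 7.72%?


Present value formula: PV = FV / (1 + r)^t
PV = $82,995.07 / (1 + 0.0772)^5
PV = $82,995.07 / 1.4503797
PV = $57,222.99

PV = FV / (1 + r)^t = $57,222.99


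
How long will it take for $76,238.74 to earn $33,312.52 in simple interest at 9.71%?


Rearrange the simple interest formula for t:
I = P × r × t  ⇒  t = I / (P × r)
t = $33,312.52 / ($76,238.74 × 0.0971)
t = 4.5

t = I/(P×r) = 4.5 years


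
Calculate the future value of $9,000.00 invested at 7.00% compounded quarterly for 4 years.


Compound interest formula: A = P(1 + r/n)^(nt)
A = $9,000.00 × (1 + 0.07/4)^(4 × 4)
Growth factor: (1 + 0.07/4)^16 = 1.319929
A = $9,000.00 × 1.319929
A = $11,879.36

A = P(1 + r/n)^(nt) = $11,879.36


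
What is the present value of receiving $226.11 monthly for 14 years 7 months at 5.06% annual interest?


Present value of an ordinary annuity: PV = PMT × (1 − (1 + r)^(−n)) / r
Monthly rate r = 0.0506/12 ≈ 0.00421667, n = 175
PV = $226.11 × (1 − (1 + 0.0506/12)^(−175)) / (0.0506/12)
PV = $226.11 × 123.592587
PV = $27,945.52

PV = PMT × (1-(1+r)^(-n))/r = $27,945.52


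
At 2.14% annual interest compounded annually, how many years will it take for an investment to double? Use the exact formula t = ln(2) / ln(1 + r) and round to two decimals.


Doubling condition: (1 + r)^t = 2
Take ln of both sides: t × ln(1 + r) = ln(2)
t = ln(2) / ln(1 + r)
t = 0.693147 / 0.021174
t = 32.74

t = ln(2) / ln(1 + r) = 32.74 years


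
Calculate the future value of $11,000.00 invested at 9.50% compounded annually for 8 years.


Compound interest formula: A = P(1 + r/n)^(nt)
A = $11,000.00 × (1 + 0.095/1)^(1 × 8)
Growth factor: (1 + 0.095/1)^8 = 2.066869
A = $11,000.00 × 2.066869
A = $22,735.56

A = P(1 + r/n)^(nt) = $22,735.56


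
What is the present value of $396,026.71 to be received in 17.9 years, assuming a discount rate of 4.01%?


Present value formula: PV = FV / (1 + r)^t
PV = $396,026.71 / (1 + 0.0401)^17.9
PV = $396,026.71 / 2.0213626
PV = $195,920.67

PV = FV / (1 + r)^t = $195,920.67


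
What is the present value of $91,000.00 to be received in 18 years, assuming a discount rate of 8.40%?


Present value formula: PV = FV / (1 + r)^t
PV = $91,000.00 / (1 + 0.084)^18
PV = $91,000.00 / 4.270975
PV = $21,306.61

PV = FV / (1 + r)^t = $21,306.61


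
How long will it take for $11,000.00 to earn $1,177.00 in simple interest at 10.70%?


Rearrange the simple interest formula for t:
I = P × r × t  ⇒  t = I / (P × r)
t = $1,177.00 / ($11,000.00 × 0.107)
t = 1

t = I/(P×r) = 1 year


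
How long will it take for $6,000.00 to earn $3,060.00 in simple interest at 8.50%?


Rearrange the simple interest formula for t:
I = P × r × t  ⇒  t = I / (P × r)
t = $3,060.00 / ($6,000.00 × 0.085)
t = 6

t = I/(P×r) = 6 years


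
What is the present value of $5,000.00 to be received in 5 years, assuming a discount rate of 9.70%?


Present value formula: PV = FV / (1 + r)^t
PV = $5,000.00 / (1 + 0.097)^5
PV = $5,000.00 / 1.588668
PV = $3,147.29

PV = FV / (1 + r)^t = $3,147.29


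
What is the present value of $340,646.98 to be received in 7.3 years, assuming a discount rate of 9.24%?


Present value formula: PV = FV / (1 + r)^t
PV = $340,646.98 / (1 + 0.0924)^7.3
PV = $340,646.98 / 1.9062785
PV = $178,697.38

PV = FV / (1 + r)^t = $178,697.38


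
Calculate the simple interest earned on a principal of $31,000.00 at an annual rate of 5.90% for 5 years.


Simple interest formula: I = P × r × t
I = $31,000.00 × 0.059 × 5
I = $9,145.00

I = P × r × t = $9,145.00


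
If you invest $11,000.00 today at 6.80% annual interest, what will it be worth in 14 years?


Future value formula: FV = PV × (1 + r)^t
FV = $11,000.00 × (1 + 0.068)^14
FV = $11,000.00 × 2.511872
FV = $27,630.59

FV = PV × (1 + r)^t = $27,630.59


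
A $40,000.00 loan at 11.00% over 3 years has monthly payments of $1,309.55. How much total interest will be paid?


Total paid over the life of the loan = PMT × n.
Total paid = $1,309.55 × 36 = $47,143.80
Total interest = total paid − principal = $47,143.80 − $40,000.00 = $7,143.80

Total interest = (PMT × n) - PV = $7,143.80


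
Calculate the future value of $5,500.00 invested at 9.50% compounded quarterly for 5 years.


Compound interest formula: A = P(1 + r/n)^(nt)
A = $5,500.00 × (1 + 0.095/4)^(4 × 5)
Growth factor: (1 + 0.095/4)^20 = 1.5991098
A = $5,500.00 × 1.5991098
A = $8,795.10

A = P(1 + r/n)^(nt) = $8,795.10


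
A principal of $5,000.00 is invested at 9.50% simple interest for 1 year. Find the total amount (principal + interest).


Total amount formula: A = P(1 + rt) = P + P·r·t
Interest: I = P × r × t = $5,000.00 × 0.095 × 1 = $475.00
A = P + I = $5,000.00 + $475.00 = $5,475.00

A = P + I = P(1 + rt) = $5,475.00


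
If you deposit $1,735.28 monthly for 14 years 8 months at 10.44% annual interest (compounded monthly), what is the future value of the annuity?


Future value of an ordinary annuity: FV = PMT × ((1 + r)^n − 1) / r
Monthly rate r = 0.1044/12 = 0.0087, n = 176
FV = $1,735.28 × ((1 + 0.1044/12)^176 − 1) / (0.1044/12)
FV = $1,735.28 × 413.011871
FV = $716,691.24

FV = PMT × ((1+r)^n - 1)/r = $716,691.24


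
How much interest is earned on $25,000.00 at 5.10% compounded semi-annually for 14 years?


Compound interest earned = final amount − principal.
A = P(1 + r/n)^(nt) = $25,000.00 × (1 + 0.051/2)^(2 × 14) = $50,598.61
Interest = A − P = $50,598.61 − $25,000.00 = $25,598.61

Interest = A - P = $25,598.61


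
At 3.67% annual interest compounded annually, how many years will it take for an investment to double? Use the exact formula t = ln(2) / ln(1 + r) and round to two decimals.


Doubling condition: (1 + r)^t = 2
Take ln of both sides: t × ln(1 + r) = ln(2)
t = ln(2) / ln(1 + r)
t = 0.693147 / 0.036043
t = 19.23

t = ln(2) / ln(1 + r) = 19.23 years


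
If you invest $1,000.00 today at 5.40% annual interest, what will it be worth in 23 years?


Future value formula: FV = PV × (1 + r)^t
FV = $1,000.00 × (1 + 0.054)^23
FV = $1,000.00 × 3.352232
FV = $3,352.23

FV = PV × (1 + r)^t = $3,352.23


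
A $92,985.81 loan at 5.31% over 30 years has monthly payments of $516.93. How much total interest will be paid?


Total paid over the life of the loan = PMT × n.
Total paid = $516.93 × 360 = $186,094.80
Total interest = total paid − principal = $186,094.80 − $92,985.81 = $93,108.99

Total interest = (PMT × n) - PV = $93,108.99


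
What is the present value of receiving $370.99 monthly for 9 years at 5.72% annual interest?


Present value of an ordinary annuity: PV = PMT × (1 − (1 + r)^(−n)) / r
Monthly rate r = 0.0572/12 ≈ 0.00476667, n = 108
PV = $370.99 × (1 − (1 + 0.0572/12)^(−108)) / (0.0572/12)
PV = $370.99 × 84.261928
PV = $31,260.33

PV = PMT × (1-(1+r)^(-n))/r = $31,260.33


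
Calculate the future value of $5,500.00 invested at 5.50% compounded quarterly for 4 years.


Compound interest formula: A = P(1 + r/n)^(nt)
A = $5,500.00 × (1 + 0.055/4)^(4 × 4)
Growth factor: (1 + 0.055/4)^16 = 1.244211
A = $5,500.00 × 1.244211
A = $6,843.16

A = P(1 + r/n)^(nt) = $6,843.16


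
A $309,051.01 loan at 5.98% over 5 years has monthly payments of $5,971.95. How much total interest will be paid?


Total paid over the life of the loan = PMT × n.
Total paid = $5,971.95 × 60 = $358,317.00
Total interest = total paid − principal = $358,317.00 − $309,051.01 = $49,265.99

Total interest = (PMT × n) - PV = $49,265.99


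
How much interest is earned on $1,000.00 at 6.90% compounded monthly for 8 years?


Compound interest earned = final amount − principal.
A = P(1 + r/n)^(nt) = $1,000.00 × (1 + 0.069/12)^(12 × 8) = $1,733.98
Interest = A − P = $1,733.98 − $1,000.00 = $733.98

Interest = A - P = $733.98


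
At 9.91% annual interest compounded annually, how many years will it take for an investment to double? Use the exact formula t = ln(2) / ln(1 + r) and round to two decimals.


Doubling condition: (1 + r)^t = 2
Take ln of both sides: t × ln(1 + r) = ln(2)
t = ln(2) / ln(1 + r)
t = 0.693147 / 0.094492
t = 7.34

t = ln(2) / ln(1 + r) = 7.34 years


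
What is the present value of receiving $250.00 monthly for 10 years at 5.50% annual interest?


Present value of an ordinary annuity: PV = PMT × (1 − (1 + r)^(−n)) / r
Monthly rate r = 0.055/12 ≈ 0.00458333, n = 120
PV = $250.00 × (1 − (1 + 0.055/12)^(−120)) / (0.055/12)
PV = $250.00 × 92.143582
PV = $23,035.90

PV = PMT × (1-(1+r)^(-n))/r = $23,035.90


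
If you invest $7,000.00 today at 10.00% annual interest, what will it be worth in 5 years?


Future value formula: FV = PV × (1 + r)^t
FV = $7,000.00 × (1 + 0.1)^5
FV = $7,000.00 × 1.610510
FV = $11,273.57

FV = PV × (1 + r)^t = $11,273.57


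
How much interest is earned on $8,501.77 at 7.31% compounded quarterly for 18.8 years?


Compound interest earned = final amount − principal.
A = P(1 + r/n)^(nt) = $8,501.77 × (1 + 0.0731/4)^(4 × 18.8) = $33,186.65
Interest = A − P = $33,186.65 − $8,501.77 = $24,684.88

Interest = A - P = $24,684.88


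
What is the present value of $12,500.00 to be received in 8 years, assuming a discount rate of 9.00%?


Present value formula: PV = FV / (1 + r)^t
PV = $12,500.00 / (1 + 0.09)^8
PV = $12,500.00 / 1.992563
PV = $6,273.33

PV = FV / (1 + r)^t = $6,273.33


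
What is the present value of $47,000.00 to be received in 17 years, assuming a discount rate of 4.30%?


Present value formula: PV = FV / (1 + r)^t
PV = $47,000.00 / (1 + 0.043)^17
PV = $47,000.00 / 2.045659
PV = $22,975.48

PV = FV / (1 + r)^t = $22,975.48


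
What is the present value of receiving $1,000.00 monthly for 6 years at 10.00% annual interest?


Present value of an ordinary annuity: PV = PMT × (1 − (1 + r)^(−n)) / r
Monthly rate r = 0.1/12 ≈ 0.00833333, n = 72
PV = $1,000.00 × (1 − (1 + 0.1/12)^(−72)) / (0.1/12)
PV = $1,000.00 × 53.9786655
PV = $53,978.67

PV = PMT × (1-(1+r)^(-n))/r = $53,978.67


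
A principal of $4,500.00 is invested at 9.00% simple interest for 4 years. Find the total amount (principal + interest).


Total amount formula: A = P(1 + rt) = P + P·r·t
Interest: I = P × r × t = $4,500.00 × 0.09 × 4 = $1,620.00
A = P + I = $4,500.00 + $1,620.00 = $6,120.00

A = P + I = P(1 + rt) = $6,120.00


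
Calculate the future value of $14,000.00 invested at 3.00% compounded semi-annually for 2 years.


Compound interest formula: A = P(1 + r/n)^(nt)
A = $14,000.00 × (1 + 0.03/2)^(2 × 2)
Growth factor: (1 + 0.03/2)^4 = 1.0613636
A = $14,000.00 × 1.0613636
A = $14,859.09

A = P(1 + r/n)^(nt) = $14,859.09


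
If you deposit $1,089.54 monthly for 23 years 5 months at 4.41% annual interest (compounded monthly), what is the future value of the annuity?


Future value of an ordinary annuity: FV = PMT × ((1 + r)^n − 1) / r
Monthly rate r = 0.0441/12 = 0.003675, n = 281
FV = $1,089.54 × ((1 + 0.0441/12)^281 − 1) / (0.0441/12)
FV = $1,089.54 × 490.682284
FV = $534,617.98

FV = PMT × ((1+r)^n - 1)/r = $534,617.98


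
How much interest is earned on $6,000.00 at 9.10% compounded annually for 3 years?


Compound interest earned = final amount − principal.
A = P(1 + r/n)^(nt) = $6,000.00 × (1 + 0.091/1)^(1 × 3) = $7,791.58
Interest = A − P = $7,791.58 − $6,000.00 = $1,791.58

Interest = A - P = $1,791.58


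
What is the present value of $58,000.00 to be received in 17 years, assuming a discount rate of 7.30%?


Present value formula: PV = FV / (1 + r)^t
PV = $58,000.00 / (1 + 0.073)^17
PV = $58,000.00 / 3.312800
PV = $17,507.85

PV = FV / (1 + r)^t = $17,507.85


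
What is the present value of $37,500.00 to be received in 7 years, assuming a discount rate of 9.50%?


Present value formula: PV = FV / (1 + r)^t
PV = $37,500.00 / (1 + 0.095)^7
PV = $37,500.00 / 1.8875516
PV = $19,867.01

PV = FV / (1 + r)^t = $19,867.01


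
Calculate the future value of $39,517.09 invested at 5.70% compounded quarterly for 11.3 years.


Compound interest formula: A = P(1 + r/n)^(nt)
A = $39,517.09 × (1 + 0.057/4)^(4 × 11.3)
Growth factor: (1 + 0.057/4)^45.2 = 1.895635
A = $39,517.09 × 1.895635
A = $74,909.98

A = P(1 + r/n)^(nt) = $74,909.98


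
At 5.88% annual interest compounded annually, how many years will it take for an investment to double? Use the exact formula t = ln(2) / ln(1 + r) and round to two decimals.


Doubling condition: (1 + r)^t = 2
Take ln of both sides: t × ln(1 + r) = ln(2)
t = ln(2) / ln(1 + r)
t = 0.693147 / 0.057136
t = 12.13

t = ln(2) / ln(1 + r) = 12.13 years


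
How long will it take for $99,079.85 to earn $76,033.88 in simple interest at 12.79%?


Rearrange the simple interest formula for t:
I = P × r × t  ⇒  t = I / (P × r)
t = $76,033.88 / ($99,079.85 × 0.1279)
t = 6

t = I/(P×r) = 6 years


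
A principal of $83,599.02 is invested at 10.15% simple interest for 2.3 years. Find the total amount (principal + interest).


Total amount formula: A = P(1 + rt) = P + P·r·t
Interest: I = P × r × t = $83,599.02 × 0.1015 × 2.3 = $19,516.19
A = P + I = $83,599.02 + $19,516.19 = $103,115.21

A = P + I = P(1 + rt) = $103,115.21


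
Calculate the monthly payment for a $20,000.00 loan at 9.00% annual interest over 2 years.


Loan payment formula: PMT = PV × r / (1 − (1 + r)^(−n))
Monthly rate r = 0.09/12 = 0.0075, n = 24 months
Denominator: 1 − (1 + 0.09/12)^(−24) = 0.164169
PMT = $20,000.00 × (0.09/12) / 0.164169
PMT = $913.69 per month

PMT = PV × r / (1-(1+r)^(-n)) = $913.69/month


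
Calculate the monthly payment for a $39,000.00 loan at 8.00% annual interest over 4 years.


Loan payment formula: PMT = PV × r / (1 − (1 + r)^(−n))
Monthly rate r = 0.08/12 ≈ 0.00666667, n = 48 months
Denominator: 1 − (1 + 0.08/12)^(−48) = 0.2730794
PMT = $39,000.00 × (0.08/12) / 0.2730794
PMT = $952.10 per month

PMT = PV × r / (1-(1+r)^(-n)) = $952.10/month


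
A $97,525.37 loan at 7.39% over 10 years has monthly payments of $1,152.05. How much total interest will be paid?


Total paid over the life of the loan = PMT × n.
Total paid = $1,152.05 × 120 = $138,246.00
Total interest = total paid − principal = $138,246.00 − $97,525.37 = $40,720.63

Total interest = (PMT × n) - PV = $40,720.63


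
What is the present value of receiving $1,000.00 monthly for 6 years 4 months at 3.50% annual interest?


Present value of an ordinary annuity: PV = PMT × (1 − (1 + r)^(−n)) / r
Monthly rate r = 0.035/12 ≈ 0.00291667, n = 76
PV = $1,000.00 × (1 − (1 + 0.035/12)^(−76)) / (0.035/12)
PV = $1,000.00 × 68.077401
PV = $68,077.40

PV = PMT × (1-(1+r)^(-n))/r = $68,077.40


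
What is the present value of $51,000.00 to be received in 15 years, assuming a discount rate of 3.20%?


Present value formula: PV = FV / (1 + r)^t
PV = $51,000.00 / (1 + 0.032)^15
PV = $51,000.00 / 1.6039671
PV = $31,796.16

PV = FV / (1 + r)^t = $31,796.16


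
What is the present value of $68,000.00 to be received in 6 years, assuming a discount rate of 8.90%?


Present value formula: PV = FV / (1 + r)^t
PV = $68,000.00 / (1 + 0.089)^6
PV = $68,000.00 / 1.6678895
PV = $40,770.09

PV = FV / (1 + r)^t = $40,770.09


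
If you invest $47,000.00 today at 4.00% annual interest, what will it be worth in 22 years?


Future value formula: FV = PV × (1 + r)^t
FV = $47,000.00 × (1 + 0.04)^22
FV = $47,000.00 × 2.3699188
FV = $111,386.18

FV = PV × (1 + r)^t = $111,386.18


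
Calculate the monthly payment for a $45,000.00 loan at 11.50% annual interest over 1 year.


Loan payment formula: PMT = PV × r / (1 − (1 + r)^(−n))
Monthly rate r = 0.115/12 ≈ 0.00958333, n = 12 months
Denominator: 1 − (1 + 0.115/12)^(−12) = 0.1081457
PMT = $45,000.00 × (0.115/12) / 0.1081457
PMT = $3,987.68 per month

PMT = PV × r / (1-(1+r)^(-n)) = $3,987.68/month


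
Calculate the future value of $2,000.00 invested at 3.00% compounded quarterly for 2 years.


Compound interest formula: A = P(1 + r/n)^(nt)
A = $2,000.00 × (1 + 0.03/4)^(4 × 2)
Growth factor: (1 + 0.03/4)^8 = 1.061599
A = $2,000.00 × 1.061599
A = $2,123.20

A = P(1 + r/n)^(nt) = $2,123.20


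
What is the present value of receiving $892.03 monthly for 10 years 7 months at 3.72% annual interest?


Present value of an ordinary annuity: PV = PMT × (1 − (1 + r)^(−n)) / r
Monthly rate r = 0.0372/12 = 0.0031, n = 127
PV = $892.03 × (1 − (1 + 0.0372/12)^(−127)) / (0.0372/12)
PV = $892.03 × 104.849256
PV = $93,528.68

PV = PMT × (1-(1+r)^(-n))/r = $93,528.68


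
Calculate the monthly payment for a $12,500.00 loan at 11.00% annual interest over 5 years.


Loan payment formula: PMT = PV × r / (1 − (1 + r)^(−n))
Monthly rate r = 0.11/12 ≈ 0.00916667, n = 60 months
Denominator: 1 − (1 + 0.11/12)^(−60) = 0.421603
PMT = $12,500.00 × (0.11/12) / 0.421603
PMT = $271.78 per month

PMT = PV × r / (1-(1+r)^(-n)) = $271.78/month


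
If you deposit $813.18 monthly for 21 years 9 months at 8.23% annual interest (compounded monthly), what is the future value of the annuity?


Future value of an ordinary annuity: FV = PMT × ((1 + r)^n − 1) / r
Monthly rate r = 0.0823/12 ≈ 0.00685833, n = 261
FV = $813.18 × ((1 + 0.0823/12)^261 − 1) / (0.0823/12)
FV = $813.18 × 722.203902
FV = $587,281.77

FV = PMT × ((1+r)^n - 1)/r = $587,281.77


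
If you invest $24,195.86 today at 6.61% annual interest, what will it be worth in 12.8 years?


Future value formula: FV = PV × (1 + r)^t
FV = $24,195.86 × (1 + 0.0661)^12.8
FV = $24,195.86 × 2.268891
FV = $54,897.77

FV = PV × (1 + r)^t = $54,897.77


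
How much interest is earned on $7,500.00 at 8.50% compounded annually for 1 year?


Compound interest earned = final amount − principal.
A = P(1 + r/n)^(nt) = $7,500.00 × (1 + 0.085/1)^(1 × 1) = $8,137.50
Interest = A − P = $8,137.50 − $7,500.00 = $637.50

Interest = A - P = $637.50


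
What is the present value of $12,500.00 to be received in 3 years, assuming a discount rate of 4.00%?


Present value formula: PV = FV / (1 + r)^t
PV = $12,500.00 / (1 + 0.04)^3
PV = $12,500.00 / 1.124864
PV = $11,112.45

PV = FV / (1 + r)^t = $11,112.45


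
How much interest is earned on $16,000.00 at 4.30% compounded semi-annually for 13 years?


Compound interest earned = final amount − principal.
A = P(1 + r/n)^(nt) = $16,000.00 × (1 + 0.043/2)^(2 × 13) = $27,817.47
Interest = A − P = $27,817.47 − $16,000.00 = $11,817.47

Interest = A - P = $11,817.47


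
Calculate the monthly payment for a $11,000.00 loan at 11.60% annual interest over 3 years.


Loan payment formula: PMT = PV × r / (1 − (1 + r)^(−n))
Monthly rate r = 0.116/12 ≈ 0.00966667, n = 36 months
Denominator: 1 − (1 + 0.116/12)^(−36) = 0.292720
PMT = $11,000.00 × (0.116/12) / 0.292720
PMT = $363.26 per month

PMT = PV × r / (1-(1+r)^(-n)) = $363.26/month


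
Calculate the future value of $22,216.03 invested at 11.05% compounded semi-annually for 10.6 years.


Compound interest formula: A = P(1 + r/n)^(nt)
A = $22,216.03 × (1 + 0.1105/2)^(2 × 10.6)
Growth factor: (1 + 0.1105/2)^21.2 = 3.1270415
A = $22,216.03 × 3.1270415
A = $69,470.45

A = P(1 + r/n)^(nt) = $69,470.45


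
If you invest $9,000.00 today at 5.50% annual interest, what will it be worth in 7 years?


Future value formula: FV = PV × (1 + r)^t
FV = $9,000.00 × (1 + 0.055)^7
FV = $9,000.00 × 1.454679
FV = $13,092.11

FV = PV × (1 + r)^t = $13,092.11


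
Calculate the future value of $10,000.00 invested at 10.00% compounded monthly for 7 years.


Compound interest formula: A = P(1 + r/n)^(nt)
A = $10,000.00 × (1 + 0.1/12)^(12 × 7)
Growth factor: (1 + 0.1/12)^84 = 2.007920
A = $10,000.00 × 2.007920
A = $20,079.20

A = P(1 + r/n)^(nt) = $20,079.20


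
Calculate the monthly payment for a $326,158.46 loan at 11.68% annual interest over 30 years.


Loan payment formula: PMT = PV × r / (1 − (1 + r)^(−n))
Monthly rate r = 0.1168/12 ≈ 0.00973333, n = 360 months
Denominator: 1 − (1 + 0.1168/12)^(−360) = 0.969409
PMT = $326,158.46 × (0.1168/12) / 0.969409
PMT = $3,274.79 per month

PMT = PV × r / (1-(1+r)^(-n)) = $3,274.79/month


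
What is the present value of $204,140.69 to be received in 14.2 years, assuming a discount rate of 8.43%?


Present value formula: PV = FV / (1 + r)^t
PV = $204,140.69 / (1 + 0.0843)^14.2
PV = $204,140.69 / 3.155893
PV = $64,685.55

PV = FV / (1 + r)^t = $64,685.55


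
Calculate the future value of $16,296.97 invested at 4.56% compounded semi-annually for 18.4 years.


Compound interest formula: A = P(1 + r/n)^(nt)
A = $16,296.97 × (1 + 0.0456/2)^(2 × 18.4)
Growth factor: (1 + 0.0456/2)^36.8 = 2.292443
A = $16,296.97 × 2.292443
A = $37,359.87

A = P(1 + r/n)^(nt) = $37,359.87


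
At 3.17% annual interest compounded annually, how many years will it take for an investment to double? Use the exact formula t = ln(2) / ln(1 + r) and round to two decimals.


Doubling condition: (1 + r)^t = 2
Take ln of both sides: t × ln(1 + r) = ln(2)
t = ln(2) / ln(1 + r)
t = 0.693147 / 0.031208
t = 22.21

t = ln(2) / ln(1 + r) = 22.21 years


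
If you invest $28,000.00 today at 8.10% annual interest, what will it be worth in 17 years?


Future value formula: FV = PV × (1 + r)^t
FV = $28,000.00 × (1 + 0.081)^17
FV = $28,000.00 × 3.7586925
FV = $105,243.39

FV = PV × (1 + r)^t = $105,243.39


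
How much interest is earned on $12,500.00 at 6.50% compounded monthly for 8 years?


Compound interest earned = final amount − principal.
A = P(1 + r/n)^(nt) = $12,500.00 × (1 + 0.065/12)^(12 × 8) = $20,995.86
Interest = A − P = $20,995.86 − $12,500.00 = $8,495.86

Interest = A - P = $8,495.86


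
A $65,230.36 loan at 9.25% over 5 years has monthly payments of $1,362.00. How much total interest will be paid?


Total paid over the life of the loan = PMT × n.
Total paid = $1,362.00 × 60 = $81,720.00
Total interest = total paid − principal = $81,720.00 − $65,230.36 = $16,489.64

Total interest = (PMT × n) - PV = $16,489.64


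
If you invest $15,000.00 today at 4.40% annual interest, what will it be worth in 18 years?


Future value formula: FV = PV × (1 + r)^t
FV = $15,000.00 × (1 + 0.044)^18
FV = $15,000.00 × 2.170746
FV = $32,561.19

FV = PV × (1 + r)^t = $32,561.19


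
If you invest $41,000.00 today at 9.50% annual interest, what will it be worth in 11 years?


Future value formula: FV = PV × (1 + r)^t
FV = $41,000.00 × (1 + 0.095)^11
FV = $41,000.00 × 2.7136592
FV = $111,260.03

FV = PV × (1 + r)^t = $111,260.03


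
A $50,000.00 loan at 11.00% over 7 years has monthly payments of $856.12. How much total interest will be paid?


Total paid over the life of the loan = PMT × n.
Total paid = $856.12 × 84 = $71,914.08
Total interest = total paid − principal = $71,914.08 − $50,000.00 = $21,914.08

Total interest = (PMT × n) - PV = $21,914.08


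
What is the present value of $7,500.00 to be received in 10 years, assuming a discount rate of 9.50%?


Present value formula: PV = FV / (1 + r)^t
PV = $7,500.00 / (1 + 0.095)^10
PV = $7,500.00 / 2.478228
PV = $3,026.36

PV = FV / (1 + r)^t = $3,026.36


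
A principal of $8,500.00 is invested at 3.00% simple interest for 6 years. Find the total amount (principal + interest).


Total amount formula: A = P(1 + rt) = P + P·r·t
Interest: I = P × r × t = $8,500.00 × 0.03 × 6 = $1,530.00
A = P + I = $8,500.00 + $1,530.00 = $10,030.00

A = P + I = P(1 + rt) = $10,030.00


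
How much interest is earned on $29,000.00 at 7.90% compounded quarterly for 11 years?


Compound interest earned = final amount − principal.
A = P(1 + r/n)^(nt) = $29,000.00 × (1 + 0.079/4)^(4 × 11) = $68,567.99
Interest = A − P = $68,567.99 − $29,000.00 = $39,567.99

Interest = A - P = $39,567.99


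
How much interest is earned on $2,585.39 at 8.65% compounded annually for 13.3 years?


Compound interest earned = final amount − principal.
A = P(1 + r/n)^(nt) = $2,585.39 × (1 + 0.0865/1)^(1 × 13.3) = $7,793.30
Interest = A − P = $7,793.30 − $2,585.39 = $5,207.91

Interest = A - P = $5,207.91


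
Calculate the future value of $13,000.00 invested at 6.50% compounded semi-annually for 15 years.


Compound interest formula: A = P(1 + r/n)^(nt)
A = $13,000.00 × (1 + 0.065/2)^(2 × 15)
Growth factor: (1 + 0.065/2)^30 = 2.6103684
A = $13,000.00 × 2.6103684
A = $33,934.79

A = P(1 + r/n)^(nt) = $33,934.79


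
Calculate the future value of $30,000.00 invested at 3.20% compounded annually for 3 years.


Compound interest formula: A = P(1 + r/n)^(nt)
A = $30,000.00 × (1 + 0.032/1)^(1 × 3)
Growth factor: (1 + 0.032/1)^3 = 1.0991048
A = $30,000.00 × 1.0991048
A = $32,973.14

A = P(1 + r/n)^(nt) = $32,973.14


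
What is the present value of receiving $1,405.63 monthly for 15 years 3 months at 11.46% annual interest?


Present value of an ordinary annuity: PV = PMT × (1 − (1 + r)^(−n)) / r
Monthly rate r = 0.1146/12 = 0.00955, n = 183
PV = $1,405.63 × (1 − (1 + 0.1146/12)^(−183)) / (0.1146/12)
PV = $1,405.63 × 86.321134
PV = $121,335.58

PV = PMT × (1-(1+r)^(-n))/r = $121,335.58


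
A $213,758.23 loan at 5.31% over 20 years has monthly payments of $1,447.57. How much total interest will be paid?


Total paid over the life of the loan = PMT × n.
Total paid = $1,447.57 × 240 = $347,416.80
Total interest = total paid − principal = $347,416.80 − $213,758.23 = $133,658.57

Total interest = (PMT × n) - PV = $133,658.57


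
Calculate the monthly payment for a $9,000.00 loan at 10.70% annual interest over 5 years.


Loan payment formula: PMT = PV × r / (1 − (1 + r)^(−n))
Monthly rate r = 0.107/12 ≈ 0.00891667, n = 60 months
Denominator: 1 − (1 + 0.107/12)^(−60) = 0.412940
PMT = $9,000.00 × (0.107/12) / 0.412940
PMT = $194.34 per month

PMT = PV × r / (1-(1+r)^(-n)) = $194.34/month


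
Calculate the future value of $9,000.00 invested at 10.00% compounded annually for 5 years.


Compound interest formula: A = P(1 + r/n)^(nt)
A = $9,000.00 × (1 + 0.1/1)^(1 × 5)
Growth factor: (1 + 0.1/1)^5 = 1.610510
A = $9,000.00 × 1.610510
A = $14,494.59

A = P(1 + r/n)^(nt) = $14,494.59


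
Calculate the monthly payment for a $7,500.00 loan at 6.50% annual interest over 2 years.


Loan payment formula: PMT = PV × r / (1 − (1 + r)^(−n))
Monthly rate r = 0.065/12 ≈ 0.00541667, n = 24 months
Denominator: 1 − (1 + 0.065/12)^(−24) = 0.121596
PMT = $7,500.00 × (0.065/12) / 0.121596
PMT = $334.10 per month

PMT = PV × r / (1-(1+r)^(-n)) = $334.10/month


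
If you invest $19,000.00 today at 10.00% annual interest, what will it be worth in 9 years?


Future value formula: FV = PV × (1 + r)^t
FV = $19,000.00 × (1 + 0.1)^9
FV = $19,000.00 × 2.357948
FV = $44,801.01

FV = PV × (1 + r)^t = $44,801.01


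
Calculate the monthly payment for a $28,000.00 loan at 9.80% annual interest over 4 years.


Loan payment formula: PMT = PV × r / (1 − (1 + r)^(−n))
Monthly rate r = 0.098/12 ≈ 0.00816667, n = 48 months
Denominator: 1 − (1 + 0.098/12)^(−48) = 0.323219
PMT = $28,000.00 × (0.098/12) / 0.323219
PMT = $707.47 per month

PMT = PV × r / (1-(1+r)^(-n)) = $707.47/month


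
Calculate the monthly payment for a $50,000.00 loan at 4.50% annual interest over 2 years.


Loan payment formula: PMT = PV × r / (1 − (1 + r)^(−n))
Monthly rate r = 0.045/12 = 0.00375, n = 24 months
Denominator: 1 − (1 + 0.045/12)^(−24) = 0.085915
PMT = $50,000.00 × (0.045/12) / 0.085915
PMT = $2,182.39 per month

PMT = PV × r / (1-(1+r)^(-n)) = $2,182.39/month


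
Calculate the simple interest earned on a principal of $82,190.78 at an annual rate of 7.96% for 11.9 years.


Simple interest formula: I = P × r × t
I = $82,190.78 × 0.0796 × 11.9
I = $77,854.39

I = P × r × t = $77,854.39


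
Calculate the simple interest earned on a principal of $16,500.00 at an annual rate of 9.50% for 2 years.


Simple interest formula: I = P × r × t
I = $16,500.00 × 0.095 × 2
I = $3,135.00

I = P × r × t = $3,135.00


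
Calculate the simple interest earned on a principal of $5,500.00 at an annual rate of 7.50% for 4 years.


Simple interest formula: I = P × r × t
I = $5,500.00 × 0.075 × 4
I = $1,650.00

I = P × r × t = $1,650.00


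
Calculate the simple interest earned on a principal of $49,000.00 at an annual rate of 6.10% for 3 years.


Simple interest formula: I = P × r × t
I = $49,000.00 × 0.061 × 3
I = $8,967.00

I = P × r × t = $8,967.00


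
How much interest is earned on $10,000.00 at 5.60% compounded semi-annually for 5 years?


Compound interest earned = final amount − principal.
A = P(1 + r/n)^(nt) = $10,000.00 × (1 + 0.056/2)^(2 × 5) = $13,180.48
Interest = A − P = $13,180.48 − $10,000.00 = $3,180.48

Interest = A - P = $3,180.48


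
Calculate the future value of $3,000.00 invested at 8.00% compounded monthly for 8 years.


Compound interest formula: A = P(1 + r/n)^(nt)
A = $3,000.00 × (1 + 0.08/12)^(12 × 8)
Growth factor: (1 + 0.08/12)^96 = 1.892457
A = $3,000.00 × 1.892457
A = $5,677.37

A = P(1 + r/n)^(nt) = $5,677.37


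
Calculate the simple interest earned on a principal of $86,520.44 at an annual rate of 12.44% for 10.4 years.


Simple interest formula: I = P × r × t
I = $86,520.44 × 0.1244 × 10.4
I = $111,936.68

I = P × r × t = $111,936.68


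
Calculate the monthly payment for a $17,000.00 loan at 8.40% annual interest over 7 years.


Loan payment formula: PMT = PV × r / (1 − (1 + r)^(−n))
Monthly rate r = 0.084/12 = 0.007, n = 84 months
Denominator: 1 − (1 + 0.084/12)^(−84) = 0.443424
PMT = $17,000.00 × (0.084/12) / 0.443424
PMT = $268.37 per month

PMT = PV × r / (1-(1+r)^(-n)) = $268.37/month


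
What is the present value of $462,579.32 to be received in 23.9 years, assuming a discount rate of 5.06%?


Present value formula: PV = FV / (1 + r)^t
PV = $462,579.32 / (1 + 0.0506)^23.9
PV = $462,579.32 / 3.2535222
PV = $142,178.01

PV = FV / (1 + r)^t = $142,178.01


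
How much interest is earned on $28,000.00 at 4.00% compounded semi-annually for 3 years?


Compound interest earned = final amount − principal.
A = P(1 + r/n)^(nt) = $28,000.00 × (1 + 0.04/2)^(2 × 3) = $31,532.55
Interest = A − P = $31,532.55 − $28,000.00 = $3,532.55

Interest = A - P = $3,532.55


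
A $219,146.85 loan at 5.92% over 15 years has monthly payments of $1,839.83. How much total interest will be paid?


Total paid over the life of the loan = PMT × n.
Total paid = $1,839.83 × 180 = $331,169.40
Total interest = total paid − principal = $331,169.40 − $219,146.85 = $112,022.55

Total interest = (PMT × n) - PV = $112,022.55


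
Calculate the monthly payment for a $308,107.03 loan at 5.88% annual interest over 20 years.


Loan payment formula: PMT = PV × r / (1 − (1 + r)^(−n))
Monthly rate r = 0.0588/12 = 0.0049, n = 240 months
Denominator: 1 − (1 + 0.0588/12)^(−240) = 0.690602
PMT = $308,107.03 × (0.0588/12) / 0.690602
PMT = $2,186.10 per month

PMT = PV × r / (1-(1+r)^(-n)) = $2,186.10/month


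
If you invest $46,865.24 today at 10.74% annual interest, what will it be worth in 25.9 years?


Future value formula: FV = PV × (1 + r)^t
FV = $46,865.24 × (1 + 0.1074)^25.9
FV = $46,865.24 × 14.043878
FV = $658,169.71

FV = PV × (1 + r)^t = $658,169.71


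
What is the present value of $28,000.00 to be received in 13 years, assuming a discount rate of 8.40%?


Present value formula: PV = FV / (1 + r)^t
PV = $28,000.00 / (1 + 0.084)^13
PV = $28,000.00 / 2.853518
PV = $9,812.45

PV = FV / (1 + r)^t = $9,812.45


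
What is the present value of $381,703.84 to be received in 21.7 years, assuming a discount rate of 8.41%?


Present value formula: PV = FV / (1 + r)^t
PV = $381,703.84 / (1 + 0.0841)^21.7
PV = $381,703.84 / 5.767728
PV = $66,179.24

PV = FV / (1 + r)^t = $66,179.24


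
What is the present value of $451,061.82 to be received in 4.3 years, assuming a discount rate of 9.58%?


Present value formula: PV = FV / (1 + r)^t
PV = $451,061.82 / (1 + 0.0958)^4.3
PV = $451,061.82 / 1.4819876
PV = $304,362.75

PV = FV / (1 + r)^t = $304,362.75
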